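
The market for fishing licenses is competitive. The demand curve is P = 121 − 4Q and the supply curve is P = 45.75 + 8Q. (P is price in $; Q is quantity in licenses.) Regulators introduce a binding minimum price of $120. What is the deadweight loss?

Competitive equilibrium: 121 − 4Q = 45.75 + 8Q → Q* = 6.2708, P* = 95.9167.
At the floor P = 120, quantity demanded = (121 − 120)/4 = 0.25.
Sellers' marginal cost at Q' = 0.25: 45.75 + 8·0.25 = 47.75.
ΔQ = 6.2708 − 0.25 = 6.0208; wedge = 120 − 47.75 = 72.25.
The triangle = ½ × 6.0208 × 72.25 = $217.50.

$217.50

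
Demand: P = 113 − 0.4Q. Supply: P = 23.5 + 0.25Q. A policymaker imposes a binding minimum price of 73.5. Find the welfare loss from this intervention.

Competitive equilibrium: 113 − 0.4Q = 23.5 + 0.25Q → Q* = 137.6923, P* = 57.9231.
At the floor P = 73.5, quantity demanded = (113 − 73.5)/0.4 = 98.75.
Sellers' marginal cost at Q' = 98.75: 23.5 + 0.25·98.75 = 48.1875.
ΔQ = 137.6923 − 98.75 = 38.9423; wedge = 73.5 − 48.1875 = 25.3125.
The triangle = ½ × 38.9423 × 25.3125 = 492.86.

492.86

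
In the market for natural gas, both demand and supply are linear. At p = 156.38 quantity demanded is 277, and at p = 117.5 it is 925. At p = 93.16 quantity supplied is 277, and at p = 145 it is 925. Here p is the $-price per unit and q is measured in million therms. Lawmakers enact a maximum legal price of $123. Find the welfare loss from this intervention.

$432.14 million

Demand slope = (117.5 − 156.38)/(925 − 277) = −0.06, so p = 173 − 0.06q.
Supply slope = (145 − 93.16)/(925 − 277) = 0.08, so p = 71 + 0.08q.
Competitive equilibrium: 173 − 0.06q = 71 + 0.08q → q* = 728.5714, p* = 129.2857.
At the ceiling p = 123, quantity supplied = (123 − 71)/0.08 = 650.
Willingness to pay at q' = 650: 173 − 0.06·650 = 134.
Δq = 728.5714 − 650 = 78.5714; wedge = 134 − 123 = 11.
Deadweight loss = ½ × 78.5714 × 11 = $432.14 million.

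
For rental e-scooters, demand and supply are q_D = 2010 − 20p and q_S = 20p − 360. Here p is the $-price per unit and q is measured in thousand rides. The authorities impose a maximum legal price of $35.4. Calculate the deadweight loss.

$11376.45 thousand

In inverse form: demand p = 100.5 − 0.05q, supply p = 18 + 0.05q.
Competitive equilibrium: 100.5 − 0.05q = 18 + 0.05q → q* = 825, p* = 59.25.
At the ceiling p = 35.4, quantity supplied = (35.4 − 18)/0.05 = 348.
Willingness to pay at q' = 348: 100.5 − 0.05·348 = 83.1.
Δq = 825 − 348 = 477; wedge = 83.1 − 35.4 = 47.7.
The triangle = ½ × 477 × 47.7 = $11376.45 thousand.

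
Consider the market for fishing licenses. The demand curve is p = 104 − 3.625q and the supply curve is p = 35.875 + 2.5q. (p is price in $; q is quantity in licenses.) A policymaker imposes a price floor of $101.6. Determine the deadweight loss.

$335.10

Competitive equilibrium: 104 − 3.625q = 35.875 + 2.5q → q* = 11.12245, p* = 63.68112.
At the floor p = 101.6, quantity demanded = (104 − 101.6)/3.625 = 0.66207.
Sellers' marginal cost at q' = 0.66207: 35.875 + 2.5·0.66207 = 37.53018.
Δq = 11.12245 − 0.66207 = 10.46038; wedge = 101.6 − 37.53018 = 64.06982.
Welfare loss = ½ × 10.46038 × 64.06982 = $335.10.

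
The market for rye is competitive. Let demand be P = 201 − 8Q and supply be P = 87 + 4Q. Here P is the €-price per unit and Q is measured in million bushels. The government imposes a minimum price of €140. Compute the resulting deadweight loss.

€21.09 million

Competitive equilibrium: 201 − 8Q = 87 + 4Q → Q* = 9.5, P* = 125.
At the floor P = 140, quantity demanded = (201 − 140)/8 = 7.625.
Sellers' marginal cost at Q' = 7.625: 87 + 4·7.625 = 117.5.
ΔQ = 9.5 − 7.625 = 1.875; wedge = 140 − 117.5 = 22.5.
Deadweight loss = ½ × 1.875 × 22.5 = €21.09 million.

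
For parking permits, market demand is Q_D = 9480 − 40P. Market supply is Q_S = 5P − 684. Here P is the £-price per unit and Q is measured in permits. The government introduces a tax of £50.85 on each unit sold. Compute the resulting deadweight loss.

In inverse form: demand P = 237 − 0.025Q, supply P = 136.8 + 0.2Q.
Competitive equilibrium: 237 − 0.025Q = 136.8 + 0.2Q → Q* = 445.3333, P* = 225.8667.
With the tax, the buyer price exceeds the seller price by 50.85: (237 − 0.025Q) − (136.8 + 0.2Q) = 50.85 → Q' = 219.3333.
ΔQ = 445.3333 − 219.3333 = 226; the wedge equals the tax, 50.85.
Welfare loss = ½ × 226 × 50.85 = £5746.05.

£5746.05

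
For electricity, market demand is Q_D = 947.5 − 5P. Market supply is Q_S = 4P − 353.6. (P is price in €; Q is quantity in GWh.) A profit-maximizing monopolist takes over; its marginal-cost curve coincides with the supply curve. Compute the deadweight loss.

€1075.21

In inverse form: demand P = 189.5 − 0.2Q, supply P = 88.4 + 0.25Q.
Competitive equilibrium: 189.5 − 0.2Q = 88.4 + 0.25Q → Q* = 224.6667, P* = 144.5667.
Marginal revenue: MR = 189.5 − 0.4Q. Set MR = MC: 189.5 − 0.4Q = 88.4 + 0.25Q → Q_m = 155.5385.
Price P_m = 189.5 − 0.2·155.5385 = 158.3923; MC(Q_m) = 88.4 + 0.25·155.5385 = 127.2846.
Competitive Q* = 224.6667, so ΔQ = 69.1282; wedge = 158.3923 − 127.2846 = 31.1077.
Welfare loss = ½ × 69.1282 × 31.1077 = €1075.21.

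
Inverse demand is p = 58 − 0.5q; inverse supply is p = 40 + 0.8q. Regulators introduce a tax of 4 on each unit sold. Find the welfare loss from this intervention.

6.15

Competitive equilibrium: 58 − 0.5q = 40 + 0.8q → q* = 13.8462, p* = 51.0769.
With the tax, the buyer price exceeds the seller price by 4: (58 − 0.5q) − (40 + 0.8q) = 4 → q' = 10.7692.
Δq = 13.8462 − 10.7692 = 3.077; the wedge equals the tax, 4.
DWL = ½ × 3.077 × 4 = 6.15.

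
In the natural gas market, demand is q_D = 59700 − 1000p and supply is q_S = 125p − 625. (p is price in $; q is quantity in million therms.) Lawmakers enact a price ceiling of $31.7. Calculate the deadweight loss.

$33791.05 million

In inverse form: demand p = 59.7 − 0.001q, supply p = 5 + 0.008q.
Competitive equilibrium: 59.7 − 0.001q = 5 + 0.008q → q* = 6077.7778, p* = 53.6222.
At the ceiling p = 31.7, quantity supplied = (31.7 − 5)/0.008 = 3337.5.
Willingness to pay at q' = 3337.5: 59.7 − 0.001·3337.5 = 56.3625.
Δq = 6077.7778 − 3337.5 = 2740.2778; wedge = 56.3625 − 31.7 = 24.6625.
Deadweight loss = ½ × 2740.2778 × 24.6625 = $33791.05 million.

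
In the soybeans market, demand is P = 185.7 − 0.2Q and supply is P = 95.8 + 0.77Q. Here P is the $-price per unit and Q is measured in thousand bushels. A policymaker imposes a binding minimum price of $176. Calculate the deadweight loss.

$946.68 thousand

Competitive equilibrium: 185.7 − 0.2Q = 95.8 + 0.77Q → Q* = 92.6804, P* = 167.1639.
At the floor P = 176, quantity demanded = (185.7 − 176)/0.2 = 48.5.
Sellers' marginal cost at Q' = 48.5: 95.8 + 0.77·48.5 = 133.145.
ΔQ = 92.6804 − 48.5 = 44.1804; wedge = 176 − 133.145 = 42.855.
DWL = ½ × 44.1804 × 42.855 = $946.68 thousand.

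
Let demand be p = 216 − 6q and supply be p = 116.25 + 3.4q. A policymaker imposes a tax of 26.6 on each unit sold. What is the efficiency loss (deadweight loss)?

Competitive equilibrium: 216 − 6q = 116.25 + 3.4q → q* = 10.6117, p* = 152.3298.
With the tax, the buyer price exceeds the seller price by 26.6: (216 − 6q) − (116.25 + 3.4q) = 26.6 → q' = 7.7819.
Δq = 10.6117 − 7.7819 = 2.8298; the wedge equals the tax, 26.6.
DWL = ½ × 2.8298 × 26.6 = 37.64.

37.64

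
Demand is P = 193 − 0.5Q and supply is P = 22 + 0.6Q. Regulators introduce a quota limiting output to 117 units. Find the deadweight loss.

813.31

Competitive equilibrium: 193 − 0.5Q = 22 + 0.6Q → Q* = 155.4545, P* = 115.2727.
At Q = 117: demand price = 193 − 0.5·117 = 134.5; supply price = 22 + 0.6·117 = 92.2.
ΔQ = 155.4545 − 117 = 38.4545; wedge = 134.5 − 92.2 = 42.3.
Deadweight loss = ½ × 38.4545 × 42.3 = 813.31.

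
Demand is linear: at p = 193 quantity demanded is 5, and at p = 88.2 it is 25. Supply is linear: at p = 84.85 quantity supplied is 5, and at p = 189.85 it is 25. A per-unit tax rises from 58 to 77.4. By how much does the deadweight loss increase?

125.20

Demand slope = (88.2 − 193)/(25 − 5) = −5.24, so p = 219.2 − 5.24q.
Supply slope = (189.85 − 84.85)/(25 − 5) = 5.25, so p = 58.6 + 5.25q.
Competitive equilibrium: 219.2 − 5.24q = 58.6 + 5.25q → q* = 15.3098, p* = 138.9765.
For a per-unit tax t: Δq = t/10.49, so DWL = ½·t·(t/10.49) = t²/20.98.
At t = 58: DWL = 160.343. At t = 77.4: DWL = 285.546.
Increase = 285.546 − 160.343 = 125.20.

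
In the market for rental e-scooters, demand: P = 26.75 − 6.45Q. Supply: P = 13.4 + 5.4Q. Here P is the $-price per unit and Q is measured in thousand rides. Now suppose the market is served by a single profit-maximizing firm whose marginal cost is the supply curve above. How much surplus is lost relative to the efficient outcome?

$0.93 thousand

Competitive equilibrium: 26.75 − 6.45Q = 13.4 + 5.4Q → Q* = 1.1266, P* = 19.4835.
Marginal revenue: MR = 26.75 − 12.9Q. Set MR = MC: 26.75 − 12.9Q = 13.4 + 5.4Q → Q_m = 0.7295.
Price P_m = 26.75 − 6.45·0.7295 = 22.0447; MC(Q_m) = 13.4 + 5.4·0.7295 = 17.3393.
Competitive Q* = 1.1266, so ΔQ = 0.3971; wedge = 22.0447 − 17.3393 = 4.7054.
The triangle = ½ × 0.3971 × 4.7054 = $0.93 thousand.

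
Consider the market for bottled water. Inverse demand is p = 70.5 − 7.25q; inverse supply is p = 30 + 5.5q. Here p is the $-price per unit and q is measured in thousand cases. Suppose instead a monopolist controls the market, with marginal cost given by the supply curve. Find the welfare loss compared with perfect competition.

Competitive equilibrium: 70.5 − 7.25q = 30 + 5.5q → q* = 3.1765, p* = 47.4706.
Marginal revenue: MR = 70.5 − 14.5q. Set MR = MC: 70.5 − 14.5q = 30 + 5.5q → q_m = 2.025.
Price p_m = 70.5 − 7.25·2.025 = 55.8188; MC(q_m) = 30 + 5.5·2.025 = 41.1375.
Competitive q* = 3.1765, so Δq = 1.1515; wedge = 55.8188 − 41.1375 = 14.6813.
DWL = ½ × 1.1515 × 14.6813 = $8.45 thousand.

$8.45 thousand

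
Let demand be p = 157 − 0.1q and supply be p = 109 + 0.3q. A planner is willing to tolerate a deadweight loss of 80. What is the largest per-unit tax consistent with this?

8

Competitive equilibrium: 157 − 0.1q = 109 + 0.3q → q* = 120, p* = 145.
A tax t gives Δq = t/0.4 and wedge t, so DWL = t²/0.8.
t²/0.8 = 80 → t² = 64 → t = 8.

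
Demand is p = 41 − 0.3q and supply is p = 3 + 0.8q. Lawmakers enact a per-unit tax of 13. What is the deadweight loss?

Competitive equilibrium: 41 − 0.3q = 3 + 0.8q → q* = 34.5455, p* = 30.6364.
With the tax, the buyer price exceeds the seller price by 13: (41 − 0.3q) − (3 + 0.8q) = 13 → q' = 22.7273.
Δq = 34.5455 − 22.7273 = 11.8182; the wedge equals the tax, 13.
The triangle = ½ × 11.8182 × 13 = 76.82.

76.82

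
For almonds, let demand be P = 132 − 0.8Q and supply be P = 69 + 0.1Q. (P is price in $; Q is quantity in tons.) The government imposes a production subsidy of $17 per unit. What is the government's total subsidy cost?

Competitive equilibrium: 132 − 0.8Q = 69 + 0.1Q → Q* = 70, P* = 76.
The subsidy lowers effective supply by 17: P = 52 + 0.1Q.
New quantity: 132 − 0.8Q = 52 + 0.1Q → Q' = 88.8889.
Total subsidy cost = 17 × 88.8889 = $1511.11.

$1511.11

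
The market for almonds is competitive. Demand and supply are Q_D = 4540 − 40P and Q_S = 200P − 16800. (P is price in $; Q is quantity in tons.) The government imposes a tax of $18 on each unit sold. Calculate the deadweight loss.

In inverse form: demand P = 113.5 − 0.025Q, supply P = 84 + 0.005Q.
Competitive equilibrium: 113.5 − 0.025Q = 84 + 0.005Q → Q* = 983.3333, P* = 88.9167.
With the tax, the buyer price exceeds the seller price by 18: (113.5 − 0.025Q) − (84 + 0.005Q) = 18 → Q' = 383.3333.
ΔQ = 983.3333 − 383.3333 = 600; the wedge equals the tax, 18.
The triangle = ½ × 600 × 18 = $5400.

$5400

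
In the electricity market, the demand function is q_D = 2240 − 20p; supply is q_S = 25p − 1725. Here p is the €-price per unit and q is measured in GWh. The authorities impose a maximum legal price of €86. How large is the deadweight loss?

€125.35

In inverse form: demand p = 112 − 0.05q, supply p = 69 + 0.04q.
Competitive equilibrium: 112 − 0.05q = 69 + 0.04q → q* = 477.7778, p* = 88.1111.
At the ceiling p = 86, quantity supplied = (86 − 69)/0.04 = 425.
Willingness to pay at q' = 425: 112 − 0.05·425 = 90.75.
Δq = 477.7778 − 425 = 52.7778; wedge = 90.75 − 86 = 4.75.
The triangle = ½ × 52.7778 × 4.75 = €125.35.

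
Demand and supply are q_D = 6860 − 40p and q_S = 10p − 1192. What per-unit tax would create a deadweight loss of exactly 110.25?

5.25

In inverse form: demand p = 171.5 − 0.025q, supply p = 119.2 + 0.1q.
Competitive equilibrium: 171.5 − 0.025q = 119.2 + 0.1q → q* = 418.4, p* = 161.04.
A tax t gives Δq = t/0.125 and wedge t, so DWL = t²/0.25.
t²/0.25 = 110.25 → t² = 27.5625 → t = 5.25.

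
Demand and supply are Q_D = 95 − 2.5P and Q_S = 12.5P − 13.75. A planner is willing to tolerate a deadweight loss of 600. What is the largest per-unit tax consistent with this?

In inverse form: demand P = 38 − 0.4Q, supply P = 1.1 + 0.08Q.
Competitive equilibrium: 38 − 0.4Q = 1.1 + 0.08Q → Q* = 76.875, P* = 7.25.
A tax t gives ΔQ = t/0.48 and wedge t, so DWL = t²/0.96.
t²/0.96 = 600 → t² = 576 → t = 24.

24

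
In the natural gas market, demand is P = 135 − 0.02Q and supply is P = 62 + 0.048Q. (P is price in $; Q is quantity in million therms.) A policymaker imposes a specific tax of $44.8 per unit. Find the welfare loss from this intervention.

$14757.65 million

Competitive equilibrium: 135 − 0.02Q = 62 + 0.048Q → Q* = 1073.5294, P* = 113.5294.
With the tax, the buyer price exceeds the seller price by 44.8: (135 − 0.02Q) − (62 + 0.048Q) = 44.8 → Q' = 414.7059.
ΔQ = 1073.5294 − 414.7059 = 658.8235; the wedge equals the tax, 44.8.
Deadweight loss = ½ × 658.8235 × 44.8 = $14757.65 million.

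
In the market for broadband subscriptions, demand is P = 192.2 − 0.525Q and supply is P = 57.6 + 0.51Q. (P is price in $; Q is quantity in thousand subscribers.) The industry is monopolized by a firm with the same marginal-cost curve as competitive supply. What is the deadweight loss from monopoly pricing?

Competitive equilibrium: 192.2 − 0.525Q = 57.6 + 0.51Q → Q* = 130.0483, P* = 123.9246.
Marginal revenue: MR = 192.2 − 1.05Q. Set MR = MC: 192.2 − 1.05Q = 57.6 + 0.51Q → Q_m = 86.2821.
Price P_m = 192.2 − 0.525·86.2821 = 146.9019; MC(Q_m) = 57.6 + 0.51·86.2821 = 101.6039.
Competitive Q* = 130.0483, so ΔQ = 43.7662; wedge = 146.9019 − 101.6039 = 45.298.
DWL = ½ × 43.7662 × 45.298 = $991.26 thousand.

$991.26 thousand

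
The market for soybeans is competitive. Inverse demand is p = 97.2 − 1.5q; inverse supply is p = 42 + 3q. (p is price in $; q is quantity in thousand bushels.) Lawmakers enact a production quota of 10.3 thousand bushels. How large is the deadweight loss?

$8.70 thousand

Competitive equilibrium: 97.2 − 1.5q = 42 + 3q → q* = 12.2667, p* = 78.8.
At q = 10.3: demand price = 97.2 − 1.5·10.3 = 81.75; supply price = 42 + 3·10.3 = 72.9.
Δq = 12.2667 − 10.3 = 1.9667; wedge = 81.75 − 72.9 = 8.85.
Welfare loss = ½ × 1.9667 × 8.85 = $8.70 thousand.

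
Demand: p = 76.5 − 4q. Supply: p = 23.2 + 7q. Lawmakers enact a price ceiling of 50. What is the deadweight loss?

5.69

Competitive equilibrium: 76.5 − 4q = 23.2 + 7q → q* = 4.8455, p* = 57.1182.
At the ceiling p = 50, quantity supplied = (50 − 23.2)/7 = 3.8286.
Willingness to pay at q' = 3.8286: 76.5 − 4·3.8286 = 61.1856.
Δq = 4.8455 − 3.8286 = 1.0169; wedge = 61.1856 − 50 = 11.1856.
The triangle = ½ × 1.0169 × 11.1856 = 5.69.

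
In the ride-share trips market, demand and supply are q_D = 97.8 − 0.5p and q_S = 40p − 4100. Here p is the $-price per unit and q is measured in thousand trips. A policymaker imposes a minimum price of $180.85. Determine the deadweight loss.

$1508.61 thousand

In inverse form: demand p = 195.6 − 2q, supply p = 102.5 + 0.025q.
Competitive equilibrium: 195.6 − 2q = 102.5 + 0.025q → q* = 45.9753, p* = 103.6494.
At the floor p = 180.85, quantity demanded = (195.6 − 180.85)/2 = 7.375.
Sellers' marginal cost at q' = 7.375: 102.5 + 0.025·7.375 = 102.6844.
Δq = 45.9753 − 7.375 = 38.6003; wedge = 180.85 − 102.6844 = 78.1656.
Welfare loss = ½ × 38.6003 × 78.1656 = $1508.61 thousand.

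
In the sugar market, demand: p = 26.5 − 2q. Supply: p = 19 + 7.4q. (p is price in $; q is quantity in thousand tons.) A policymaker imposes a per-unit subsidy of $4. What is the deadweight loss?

Competitive equilibrium: 26.5 − 2q = 19 + 7.4q → q* = 0.7979, p* = 24.9043.
The subsidy lowers effective supply by 4: p = 15 + 7.4q.
New quantity: 26.5 − 2q = 15 + 7.4q → q' = 1.2234.
Overproduction Δq = 1.2234 − 0.7979 = 0.4255; wedge = subsidy = 4.
Deadweight loss = ½ × 0.4255 × 4 = $0.85 thousand.

$0.85 thousand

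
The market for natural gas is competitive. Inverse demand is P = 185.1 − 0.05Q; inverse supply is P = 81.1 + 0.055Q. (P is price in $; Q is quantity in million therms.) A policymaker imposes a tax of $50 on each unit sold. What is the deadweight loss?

Competitive equilibrium: 185.1 − 0.05Q = 81.1 + 0.055Q → Q* = 990.4762, P* = 135.5762.
With the tax, the buyer price exceeds the seller price by 50: (185.1 − 0.05Q) − (81.1 + 0.055Q) = 50 → Q' = 514.2857.
ΔQ = 990.4762 − 514.2857 = 476.1905; the wedge equals the tax, 50.
Deadweight loss = ½ × 476.1905 × 50 = $11904.76 million.

$11904.76 million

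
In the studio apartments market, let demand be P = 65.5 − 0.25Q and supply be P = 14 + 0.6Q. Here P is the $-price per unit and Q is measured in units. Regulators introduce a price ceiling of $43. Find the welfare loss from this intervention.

$63.83

Competitive equilibrium: 65.5 − 0.25Q = 14 + 0.6Q → Q* = 60.5882, P* = 50.3529.
At the ceiling P = 43, quantity supplied = (43 − 14)/0.6 = 48.3333.
Willingness to pay at Q' = 48.3333: 65.5 − 0.25·48.3333 = 53.4167.
ΔQ = 60.5882 − 48.3333 = 12.2549; wedge = 53.4167 − 43 = 10.4167.
Welfare loss = ½ × 12.2549 × 10.4167 = $63.83.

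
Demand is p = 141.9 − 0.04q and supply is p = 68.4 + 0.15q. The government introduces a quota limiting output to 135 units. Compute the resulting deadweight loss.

6025.32

Competitive equilibrium: 141.9 − 0.04q = 68.4 + 0.15q → q* = 386.8421, p* = 126.4263.
At q = 135: demand price = 141.9 − 0.04·135 = 136.5; supply price = 68.4 + 0.15·135 = 88.65.
Δq = 386.8421 − 135 = 251.8421; wedge = 136.5 − 88.65 = 47.85.
Welfare loss = ½ × 251.8421 × 47.85 = 6025.32.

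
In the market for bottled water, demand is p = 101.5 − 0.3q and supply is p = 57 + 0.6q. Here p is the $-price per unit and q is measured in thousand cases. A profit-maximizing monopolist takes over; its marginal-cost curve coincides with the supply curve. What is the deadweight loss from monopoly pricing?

$68.76 thousand

Competitive equilibrium: 101.5 − 0.3q = 57 + 0.6q → q* = 49.4444, p* = 86.6667.
Marginal revenue: MR = 101.5 − 0.6q. Set MR = MC: 101.5 − 0.6q = 57 + 0.6q → q_m = 37.0833.
Price p_m = 101.5 − 0.3·37.0833 = 90.375; MC(q_m) = 57 + 0.6·37.0833 = 79.25.
Competitive q* = 49.4444, so Δq = 12.3611; wedge = 90.375 − 79.25 = 11.125.
DWL = ½ × 12.3611 × 11.125 = $68.76 thousand.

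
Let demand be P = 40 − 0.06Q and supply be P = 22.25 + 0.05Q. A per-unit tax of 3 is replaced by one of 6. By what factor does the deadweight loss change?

4

Competitive equilibrium: 40 − 0.06Q = 22.25 + 0.05Q → Q* = 161.3636, P* = 30.3182.
For a per-unit tax t: ΔQ = t/0.11, so DWL = ½·t·(t/0.11) = t²/0.22.
At t = 3: DWL = 40.909. At t = 6: DWL = 163.636.
Ratio = (6/3)² = 4.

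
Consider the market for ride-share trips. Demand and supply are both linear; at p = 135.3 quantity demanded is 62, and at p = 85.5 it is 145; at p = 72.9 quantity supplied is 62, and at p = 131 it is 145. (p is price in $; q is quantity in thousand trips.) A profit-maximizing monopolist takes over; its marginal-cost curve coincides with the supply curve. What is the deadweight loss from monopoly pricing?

Demand slope = (85.5 − 135.3)/(145 − 62) = −0.6, so p = 172.5 − 0.6q.
Supply slope = (131 − 72.9)/(145 − 62) = 0.7, so p = 29.5 + 0.7q.
Competitive equilibrium: 172.5 − 0.6q = 29.5 + 0.7q → q* = 110, p* = 106.5.
Marginal revenue: MR = 172.5 − 1.2q. Set MR = MC: 172.5 − 1.2q = 29.5 + 0.7q → q_m = 75.2632.
Price p_m = 172.5 − 0.6·75.2632 = 127.3421; MC(q_m) = 29.5 + 0.7·75.2632 = 82.1842.
Competitive q* = 110, so Δq = 34.7368; wedge = 127.3421 − 82.1842 = 45.1579.
DWL = ½ × 34.7368 × 45.1579 = $784.32 thousand.

$784.32 thousand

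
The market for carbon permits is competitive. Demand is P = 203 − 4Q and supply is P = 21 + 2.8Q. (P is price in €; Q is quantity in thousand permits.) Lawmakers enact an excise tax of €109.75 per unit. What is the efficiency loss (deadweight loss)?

€885.67 thousand

Competitive equilibrium: 203 − 4Q = 21 + 2.8Q → Q* = 26.7647, P* = 95.9412.
With the tax, the buyer price exceeds the seller price by 109.75: (203 − 4Q) − (21 + 2.8Q) = 109.75 → Q' = 10.625.
ΔQ = 26.7647 − 10.625 = 16.1397; the wedge equals the tax, 109.75.
Welfare loss = ½ × 16.1397 × 109.75 = €885.67 thousand.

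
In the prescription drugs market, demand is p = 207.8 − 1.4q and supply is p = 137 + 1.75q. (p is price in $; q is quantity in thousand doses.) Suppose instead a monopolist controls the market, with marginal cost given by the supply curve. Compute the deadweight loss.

Competitive equilibrium: 207.8 − 1.4q = 137 + 1.75q → q* = 22.4762, p* = 176.3333.
Marginal revenue: MR = 207.8 − 2.8q. Set MR = MC: 207.8 − 2.8q = 137 + 1.75q → q_m = 15.5604.
Price p_m = 207.8 − 1.4·15.5604 = 186.0154; MC(q_m) = 137 + 1.75·15.5604 = 164.2307.
Competitive q* = 22.4762, so Δq = 6.9158; wedge = 186.0154 − 164.2307 = 21.7847.
Deadweight loss = ½ × 6.9158 × 21.7847 = $75.33 thousand.

$75.33 thousand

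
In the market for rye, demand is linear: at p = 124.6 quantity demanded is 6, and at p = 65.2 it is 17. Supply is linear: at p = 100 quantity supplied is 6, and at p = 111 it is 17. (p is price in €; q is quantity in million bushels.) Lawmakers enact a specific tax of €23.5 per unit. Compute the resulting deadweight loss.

€43.14 million

Demand slope = (65.2 − 124.6)/(17 − 6) = −5.4, so p = 157 − 5.4q.
Supply slope = (111 − 100)/(17 − 6) = 1, so p = 94 + q.
Competitive equilibrium: 157 − 5.4q = 94 + q → q* = 9.8438, p* = 103.8438.
With the tax, the buyer price exceeds the seller price by 23.5: (157 − 5.4q) − (94 + q) = 23.5 → q' = 6.1719.
Δq = 9.8438 − 6.1719 = 3.6719; the wedge equals the tax, 23.5.
Welfare loss = ½ × 3.6719 × 23.5 = €43.14 million.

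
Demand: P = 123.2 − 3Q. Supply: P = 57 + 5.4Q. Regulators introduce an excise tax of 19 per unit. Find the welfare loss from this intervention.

21.49

Competitive equilibrium: 123.2 − 3Q = 57 + 5.4Q → Q* = 7.881, P* = 99.5571.
With the tax, the buyer price exceeds the seller price by 19: (123.2 − 3Q) − (57 + 5.4Q) = 19 → Q' = 5.619.
ΔQ = 7.881 − 5.619 = 2.262; the wedge equals the tax, 19.
Deadweight loss = ½ × 2.262 × 19 = 21.49.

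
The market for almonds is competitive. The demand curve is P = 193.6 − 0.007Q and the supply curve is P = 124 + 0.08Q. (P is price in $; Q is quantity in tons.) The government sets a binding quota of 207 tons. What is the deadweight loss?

$15296.73

Competitive equilibrium: 193.6 − 0.007Q = 124 + 0.08Q → Q* = 800, P* = 188.
At Q = 207: demand price = 193.6 − 0.007·207 = 192.151; supply price = 124 + 0.08·207 = 140.56.
ΔQ = 800 − 207 = 593; wedge = 192.151 − 140.56 = 51.591.
Deadweight loss = ½ × 593 × 51.591 = $15296.73.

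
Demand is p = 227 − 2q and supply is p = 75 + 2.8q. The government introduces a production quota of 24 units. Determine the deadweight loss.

Competitive equilibrium: 227 − 2q = 75 + 2.8q → q* = 31.6667, p* = 163.6667.
At q = 24: demand price = 227 − 2·24 = 179; supply price = 75 + 2.8·24 = 142.2.
Δq = 31.6667 − 24 = 7.6667; wedge = 179 − 142.2 = 36.8.
Welfare loss = ½ × 7.6667 × 36.8 = 141.07.

141.07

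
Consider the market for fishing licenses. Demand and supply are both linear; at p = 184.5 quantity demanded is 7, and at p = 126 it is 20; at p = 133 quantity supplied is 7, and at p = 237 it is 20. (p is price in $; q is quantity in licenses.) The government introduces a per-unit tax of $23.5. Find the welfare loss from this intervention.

Demand slope = (126 − 184.5)/(20 − 7) = −4.5, so p = 216 − 4.5q.
Supply slope = (237 − 133)/(20 − 7) = 8, so p = 77 + 8q.
Competitive equilibrium: 216 − 4.5q = 77 + 8q → q* = 11.12, p* = 165.96.
With the tax, the buyer price exceeds the seller price by 23.5: (216 − 4.5q) − (77 + 8q) = 23.5 → q' = 9.24.
Δq = 11.12 − 9.24 = 1.88; the wedge equals the tax, 23.5.
Welfare loss = ½ × 1.88 × 23.5 = $22.09.

$22.09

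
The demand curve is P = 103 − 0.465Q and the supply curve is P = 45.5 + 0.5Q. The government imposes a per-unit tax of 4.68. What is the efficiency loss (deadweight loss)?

11.35

Competitive equilibrium: 103 − 0.465Q = 45.5 + 0.5Q → Q* = 59.5855, P* = 75.2927.
With the tax, the buyer price exceeds the seller price by 4.68: (103 − 0.465Q) − (45.5 + 0.5Q) = 4.68 → Q' = 54.7358.
ΔQ = 59.5855 − 54.7358 = 4.8497; the wedge equals the tax, 4.68.
Welfare loss = ½ × 4.8497 × 4.68 = 11.35.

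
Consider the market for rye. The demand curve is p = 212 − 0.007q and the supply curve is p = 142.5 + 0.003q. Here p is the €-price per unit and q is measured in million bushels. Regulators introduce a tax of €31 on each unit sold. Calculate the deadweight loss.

Competitive equilibrium: 212 − 0.007q = 142.5 + 0.003q → q* = 6950, p* = 163.35.
With the tax, the buyer price exceeds the seller price by 31: (212 − 0.007q) − (142.5 + 0.003q) = 31 → q' = 3850.
Δq = 6950 − 3850 = 3100; the wedge equals the tax, 31.
Welfare loss = ½ × 3100 × 31 = €48050 million.

€48050 million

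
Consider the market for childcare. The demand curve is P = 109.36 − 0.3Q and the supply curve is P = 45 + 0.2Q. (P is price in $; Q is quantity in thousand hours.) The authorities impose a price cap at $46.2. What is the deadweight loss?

$3765.05 thousand

Competitive equilibrium: 109.36 − 0.3Q = 45 + 0.2Q → Q* = 128.72, P* = 70.744.
At the ceiling P = 46.2, quantity supplied = (46.2 − 45)/0.2 = 6.
Willingness to pay at Q' = 6: 109.36 − 0.3·6 = 107.56.
ΔQ = 128.72 − 6 = 122.72; wedge = 107.56 − 46.2 = 61.36.
The triangle = ½ × 122.72 × 61.36 = $3765.05 thousand.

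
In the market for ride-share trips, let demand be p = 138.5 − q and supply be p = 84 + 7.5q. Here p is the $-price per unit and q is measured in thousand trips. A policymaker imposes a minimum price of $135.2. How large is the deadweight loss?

$41.15 thousand

Competitive equilibrium: 138.5 − q = 84 + 7.5q → q* = 6.4118, p* = 132.0882.
At the floor p = 135.2, quantity demanded = (138.5 − 135.2)/1 = 3.3.
Sellers' marginal cost at q' = 3.3: 84 + 7.5·3.3 = 108.75.
Δq = 6.4118 − 3.3 = 3.1118; wedge = 135.2 − 108.75 = 26.45.
The triangle = ½ × 3.1118 × 26.45 = $41.15 thousand.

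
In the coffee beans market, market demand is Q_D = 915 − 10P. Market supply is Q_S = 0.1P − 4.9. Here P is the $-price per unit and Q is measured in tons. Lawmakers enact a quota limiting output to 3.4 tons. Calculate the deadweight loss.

$3.30

In inverse form: demand P = 91.5 − 0.1Q, supply P = 49 + 10Q.
Competitive equilibrium: 91.5 − 0.1Q = 49 + 10Q → Q* = 4.2079, P* = 91.0792.
At Q = 3.4: demand price = 91.5 − 0.1·3.4 = 91.16; supply price = 49 + 10·3.4 = 83.
ΔQ = 4.2079 − 3.4 = 0.8079; wedge = 91.16 − 83 = 8.16.
Welfare loss = ½ × 0.8079 × 8.16 = $3.30.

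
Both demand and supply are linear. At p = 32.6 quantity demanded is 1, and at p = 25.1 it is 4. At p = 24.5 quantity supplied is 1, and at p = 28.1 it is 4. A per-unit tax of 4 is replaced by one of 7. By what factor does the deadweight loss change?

3.0625

Demand slope = (25.1 − 32.6)/(4 − 1) = −2.5, so p = 35.1 − 2.5q.
Supply slope = (28.1 − 24.5)/(4 − 1) = 1.2, so p = 23.3 + 1.2q.
Competitive equilibrium: 35.1 − 2.5q = 23.3 + 1.2q → q* = 3.1892, p* = 27.127.
For a per-unit tax t: Δq = t/3.7, so DWL = ½·t·(t/3.7) = t²/7.4.
At t = 4: DWL = 2.162. At t = 7: DWL = 6.622.
Ratio = (7/4)² = 3.0625.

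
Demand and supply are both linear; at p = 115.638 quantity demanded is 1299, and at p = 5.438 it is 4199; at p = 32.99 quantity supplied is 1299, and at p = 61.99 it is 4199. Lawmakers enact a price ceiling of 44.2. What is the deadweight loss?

Demand slope = (5.438 − 115.638)/(4199 − 1299) = −0.038, so p = 165 − 0.038q.
Supply slope = (61.99 − 32.99)/(4199 − 1299) = 0.01, so p = 20 + 0.01q.
Competitive equilibrium: 165 − 0.038q = 20 + 0.01q → q* = 3020.8333, p* = 50.2083.
At the ceiling p = 44.2, quantity supplied = (44.2 − 20)/0.01 = 2420.
Willingness to pay at q' = 2420: 165 − 0.038·2420 = 73.04.
Δq = 3020.8333 − 2420 = 600.8333; wedge = 73.04 − 44.2 = 28.84.
Deadweight loss = ½ × 600.8333 × 28.84 = 8664.02.

8664.02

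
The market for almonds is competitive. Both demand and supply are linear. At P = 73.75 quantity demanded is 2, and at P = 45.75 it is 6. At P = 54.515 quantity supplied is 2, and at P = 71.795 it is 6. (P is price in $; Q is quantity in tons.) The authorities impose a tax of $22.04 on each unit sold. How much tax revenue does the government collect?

$38.62

Demand slope = (45.75 − 73.75)/(6 − 2) = −7, so P = 87.75 − 7Q.
Supply slope = (71.795 − 54.515)/(6 − 2) = 4.32, so P = 45.875 + 4.32Q.
Competitive equilibrium: 87.75 − 7Q = 45.875 + 4.32Q → Q* = 3.6992, P* = 61.8556.
With the tax, the buyer price exceeds the seller price by 22.04: (87.75 − 7Q) − (45.875 + 4.32Q) = 22.04 → Q' = 1.7522.
Tax revenue = 22.04 × 1.7522 = $38.62.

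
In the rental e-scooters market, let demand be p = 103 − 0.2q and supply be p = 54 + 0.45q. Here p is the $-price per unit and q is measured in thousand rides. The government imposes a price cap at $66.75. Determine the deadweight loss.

$719.49 thousand

Competitive equilibrium: 103 − 0.2q = 54 + 0.45q → q* = 75.3846, p* = 87.9231.
At the ceiling p = 66.75, quantity supplied = (66.75 − 54)/0.45 = 28.3333.
Willingness to pay at q' = 28.3333: 103 − 0.2·28.3333 = 97.3333.
Δq = 75.3846 − 28.3333 = 47.0513; wedge = 97.3333 − 66.75 = 30.5833.
DWL = ½ × 47.0513 × 30.5833 = $719.49 thousand.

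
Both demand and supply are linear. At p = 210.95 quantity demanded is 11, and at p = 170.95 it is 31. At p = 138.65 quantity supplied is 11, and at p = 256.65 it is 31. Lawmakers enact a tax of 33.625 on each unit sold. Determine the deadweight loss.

Demand slope = (170.95 − 210.95)/(31 − 11) = −2, so p = 232.95 − 2q.
Supply slope = (256.65 − 138.65)/(31 − 11) = 5.9, so p = 73.75 + 5.9q.
Competitive equilibrium: 232.95 − 2q = 73.75 + 5.9q → q* = 20.1519, p* = 192.6462.
With the tax, the buyer price exceeds the seller price by 33.625: (232.95 − 2q) − (73.75 + 5.9q) = 33.625 → q' = 15.8956.
Δq = 20.1519 − 15.8956 = 4.2563; the wedge equals the tax, 33.625.
Deadweight loss = ½ × 4.2563 × 33.625 = 71.56.

71.56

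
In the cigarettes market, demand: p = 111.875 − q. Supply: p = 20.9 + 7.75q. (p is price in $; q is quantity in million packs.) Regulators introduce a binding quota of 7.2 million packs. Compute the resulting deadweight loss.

$44.72 million

Competitive equilibrium: 111.875 − q = 20.9 + 7.75q → q* = 10.3971, p* = 101.4779.
At q = 7.2: demand price = 111.875 − 1·7.2 = 104.675; supply price = 20.9 + 7.75·7.2 = 76.7.
Δq = 10.3971 − 7.2 = 3.1971; wedge = 104.675 − 76.7 = 27.975.
DWL = ½ × 3.1971 × 27.975 = $44.72 million.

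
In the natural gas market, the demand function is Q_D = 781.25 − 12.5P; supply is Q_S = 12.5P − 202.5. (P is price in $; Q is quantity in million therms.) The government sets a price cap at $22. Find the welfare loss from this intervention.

$3762.78 million

In inverse form: demand P = 62.5 − 0.08Q, supply P = 16.2 + 0.08Q.
Competitive equilibrium: 62.5 − 0.08Q = 16.2 + 0.08Q → Q* = 289.375, P* = 39.35.
At the ceiling P = 22, quantity supplied = (22 − 16.2)/0.08 = 72.5.
Willingness to pay at Q' = 72.5: 62.5 − 0.08·72.5 = 56.7.
ΔQ = 289.375 − 72.5 = 216.875; wedge = 56.7 − 22 = 34.7.
Deadweight loss = ½ × 216.875 × 34.7 = $3762.78 million.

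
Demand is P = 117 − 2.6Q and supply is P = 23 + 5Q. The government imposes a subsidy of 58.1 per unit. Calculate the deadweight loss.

Competitive equilibrium: 117 − 2.6Q = 23 + 5Q → Q* = 12.3684, P* = 84.8421.
The subsidy lowers effective supply by 58.1: P = 5Q − 35.1.
New quantity: 117 − 2.6Q = 5Q − 35.1 → Q' = 20.0132.
Overproduction ΔQ = 20.0132 − 12.3684 = 7.6448; wedge = subsidy = 58.1.
Welfare loss = ½ × 7.6448 × 58.1 = 222.08.

222.08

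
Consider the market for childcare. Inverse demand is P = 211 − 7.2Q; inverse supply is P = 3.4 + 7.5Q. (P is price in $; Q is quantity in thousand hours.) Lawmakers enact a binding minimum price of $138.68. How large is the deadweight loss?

Competitive equilibrium: 211 − 7.2Q = 3.4 + 7.5Q → Q* = 14.1224, P* = 109.3184.
At the floor P = 138.68, quantity demanded = (211 − 138.68)/7.2 = 10.0444.
Sellers' marginal cost at Q' = 10.0444: 3.4 + 7.5·10.0444 = 78.733.
ΔQ = 14.1224 − 10.0444 = 4.078; wedge = 138.68 − 78.733 = 59.947.
Deadweight loss = ½ × 4.078 × 59.947 = $122.23 thousand.

$122.23 thousand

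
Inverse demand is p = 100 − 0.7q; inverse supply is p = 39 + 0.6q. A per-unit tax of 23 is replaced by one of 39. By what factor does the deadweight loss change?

2.875

Competitive equilibrium: 100 − 0.7q = 39 + 0.6q → q* = 46.9231, p* = 67.1538.
For a per-unit tax t: Δq = t/1.3, so DWL = ½·t·(t/1.3) = t²/2.6.
At t = 23: DWL = 203.462. At t = 39: DWL = 585.
Ratio = (39/23)² = 2.875.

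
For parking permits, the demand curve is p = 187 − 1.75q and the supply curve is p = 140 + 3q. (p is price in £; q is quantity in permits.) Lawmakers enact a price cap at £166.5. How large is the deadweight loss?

£2.68

Competitive equilibrium: 187 − 1.75q = 140 + 3q → q* = 9.8947, p* = 169.6842.
At the ceiling p = 166.5, quantity supplied = (166.5 − 140)/3 = 8.8333.
Willingness to pay at q' = 8.8333: 187 − 1.75·8.8333 = 171.5417.
Δq = 9.8947 − 8.8333 = 1.0614; wedge = 171.5417 − 166.5 = 5.0417.
The triangle = ½ × 1.0614 × 5.0417 = £2.68.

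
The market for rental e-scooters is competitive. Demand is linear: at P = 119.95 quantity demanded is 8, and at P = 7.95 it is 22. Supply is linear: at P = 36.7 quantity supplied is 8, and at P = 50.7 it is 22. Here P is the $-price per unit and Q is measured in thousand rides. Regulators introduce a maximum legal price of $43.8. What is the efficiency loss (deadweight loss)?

$20.80 thousand

Demand slope = (7.95 − 119.95)/(22 − 8) = −8, so P = 183.95 − 8Q.
Supply slope = (50.7 − 36.7)/(22 − 8) = 1, so P = 28.7 + Q.
Competitive equilibrium: 183.95 − 8Q = 28.7 + Q → Q* = 17.25, P* = 45.95.
At the ceiling P = 43.8, quantity supplied = (43.8 − 28.7)/1 = 15.1.
Willingness to pay at Q' = 15.1: 183.95 − 8·15.1 = 63.15.
ΔQ = 17.25 − 15.1 = 2.15; wedge = 63.15 − 43.8 = 19.35.
Welfare loss = ½ × 2.15 × 19.35 = $20.80 thousand.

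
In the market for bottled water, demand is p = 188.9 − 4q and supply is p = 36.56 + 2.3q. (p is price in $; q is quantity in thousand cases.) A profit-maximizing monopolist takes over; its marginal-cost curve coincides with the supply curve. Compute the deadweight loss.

Competitive equilibrium: 188.9 − 4q = 36.56 + 2.3q → q* = 24.181, p* = 92.1762.
Marginal revenue: MR = 188.9 − 8q. Set MR = MC: 188.9 − 8q = 36.56 + 2.3q → q_m = 14.7903.
Price p_m = 188.9 − 4·14.7903 = 129.7388; MC(q_m) = 36.56 + 2.3·14.7903 = 70.5777.
Competitive q* = 24.181, so Δq = 9.3907; wedge = 129.7388 − 70.5777 = 59.1611.
Welfare loss = ½ × 9.3907 × 59.1611 = $277.78 thousand.

$277.78 thousand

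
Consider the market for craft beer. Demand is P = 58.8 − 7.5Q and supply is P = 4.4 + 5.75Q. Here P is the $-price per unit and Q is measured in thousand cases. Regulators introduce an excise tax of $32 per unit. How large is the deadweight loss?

$38.64 thousand

Competitive equilibrium: 58.8 − 7.5Q = 4.4 + 5.75Q → Q* = 4.1057, P* = 28.0075.
With the tax, the buyer price exceeds the seller price by 32: (58.8 − 7.5Q) − (4.4 + 5.75Q) = 32 → Q' = 1.6906.
ΔQ = 4.1057 − 1.6906 = 2.4151; the wedge equals the tax, 32.
Welfare loss = ½ × 2.4151 × 32 = $38.64 thousand.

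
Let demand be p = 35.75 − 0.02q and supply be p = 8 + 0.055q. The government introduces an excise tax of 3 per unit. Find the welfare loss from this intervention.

Competitive equilibrium: 35.75 − 0.02q = 8 + 0.055q → q* = 370, p* = 28.35.
With the tax, the buyer price exceeds the seller price by 3: (35.75 − 0.02q) − (8 + 0.055q) = 3 → q' = 330.
Δq = 370 − 330 = 40; the wedge equals the tax, 3.
The triangle = ½ × 40 × 3 = 60.

60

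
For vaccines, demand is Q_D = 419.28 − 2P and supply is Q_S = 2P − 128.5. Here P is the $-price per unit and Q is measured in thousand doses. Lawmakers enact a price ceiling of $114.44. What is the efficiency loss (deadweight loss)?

$1012.95 thousand

In inverse form: demand P = 209.64 − 0.5Q, supply P = 64.25 + 0.5Q.
Competitive equilibrium: 209.64 − 0.5Q = 64.25 + 0.5Q → Q* = 145.39, P* = 136.945.
At the ceiling P = 114.44, quantity supplied = (114.44 − 64.25)/0.5 = 100.38.
Willingness to pay at Q' = 100.38: 209.64 − 0.5·100.38 = 159.45.
ΔQ = 145.39 − 100.38 = 45.01; wedge = 159.45 − 114.44 = 45.01.
Deadweight loss = ½ × 45.01 × 45.01 = $1012.95 thousand.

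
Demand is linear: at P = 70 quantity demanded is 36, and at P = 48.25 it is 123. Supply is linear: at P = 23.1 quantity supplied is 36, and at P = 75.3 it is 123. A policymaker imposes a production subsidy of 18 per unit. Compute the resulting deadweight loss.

Demand slope = (48.25 − 70)/(123 − 36) = −0.25, so P = 79 − 0.25Q.
Supply slope = (75.3 − 23.1)/(123 − 36) = 0.6, so P = 1.5 + 0.6Q.
Competitive equilibrium: 79 − 0.25Q = 1.5 + 0.6Q → Q* = 91.1765, P* = 56.2059.
The subsidy lowers effective supply by 18: P = 0.6Q − 16.5.
New quantity: 79 − 0.25Q = 0.6Q − 16.5 → Q' = 112.3529.
Overproduction ΔQ = 112.3529 − 91.1765 = 21.1764; wedge = subsidy = 18.
Deadweight loss = ½ × 21.1764 × 18 = 190.59.

190.59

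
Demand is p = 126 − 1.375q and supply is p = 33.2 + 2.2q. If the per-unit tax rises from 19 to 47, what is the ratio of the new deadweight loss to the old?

6.119

Competitive equilibrium: 126 − 1.375q = 33.2 + 2.2q → q* = 25.958, p* = 90.3077.
For a per-unit tax t: Δq = t/3.575, so DWL = ½·t·(t/3.575) = t²/7.15.
At t = 19: DWL = 50.490. At t = 47: DWL = 308.951.
Ratio = (47/19)² = 6.119.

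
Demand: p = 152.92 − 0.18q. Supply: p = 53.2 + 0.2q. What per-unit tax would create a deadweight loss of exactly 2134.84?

Competitive equilibrium: 152.92 − 0.18q = 53.2 + 0.2q → q* = 262.4211, p* = 105.6842.
A tax t gives Δq = t/0.38 and wedge t, so DWL = t²/0.76.
t²/0.76 = 2134.84 → t² = 1622.4784 → t = 40.28.

40.28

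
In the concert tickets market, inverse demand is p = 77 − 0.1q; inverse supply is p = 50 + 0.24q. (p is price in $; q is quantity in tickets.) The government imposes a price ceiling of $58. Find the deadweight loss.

Competitive equilibrium: 77 − 0.1q = 50 + 0.24q → q* = 79.4118, p* = 69.0588.
At the ceiling p = 58, quantity supplied = (58 − 50)/0.24 = 33.3333.
Willingness to pay at q' = 33.3333: 77 − 0.1·33.3333 = 73.6667.
Δq = 79.4118 − 33.3333 = 46.0785; wedge = 73.6667 − 58 = 15.6667.
Deadweight loss = ½ × 46.0785 × 15.6667 = $360.95.

$360.95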